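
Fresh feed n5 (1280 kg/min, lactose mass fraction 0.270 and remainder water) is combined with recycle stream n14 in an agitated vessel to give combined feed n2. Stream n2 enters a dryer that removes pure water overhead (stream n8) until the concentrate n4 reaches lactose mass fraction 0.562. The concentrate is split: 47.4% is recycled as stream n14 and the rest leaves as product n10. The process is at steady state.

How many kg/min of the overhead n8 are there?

665.1 kg/min

Overall lactose balance (none leaves overhead): lactose in fresh feed = lactose in product, i.e. 1280×0.270 = (1−0.474)·n4·0.562.
n4 = 345.6/(0.562×0.526) = 1169.1 kg/min.
Recycle n14 = 0.474×1169.1 = 554.15 kg/min.
Combined feed n2 = 1280 + 554.15 = 1834.2 kg/min.
Overhead n8 = n2 − n4 = 1834.2 − 1169.1 = 665.05 kg/min.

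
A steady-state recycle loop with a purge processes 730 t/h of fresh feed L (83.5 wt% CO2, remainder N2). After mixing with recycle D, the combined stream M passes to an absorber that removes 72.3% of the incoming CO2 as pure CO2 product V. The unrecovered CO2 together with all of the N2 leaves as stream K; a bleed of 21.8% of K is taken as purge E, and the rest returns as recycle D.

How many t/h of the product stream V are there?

562.6 t/h

CO2 in M: m_A = 730×0.835 + (1−0.218)·(1−0.723)·m_A, so m_A = 609.55/0.7834 = 778.1 t/h.
Product V = 0.723×778.1 = 562.56 t/h.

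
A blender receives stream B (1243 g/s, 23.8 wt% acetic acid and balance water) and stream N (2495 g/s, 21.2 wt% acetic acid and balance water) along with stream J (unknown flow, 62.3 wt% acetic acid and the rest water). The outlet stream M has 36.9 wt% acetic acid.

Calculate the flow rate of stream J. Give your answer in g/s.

2183 g/s

Let J be the unknown flow. Total out = 3738 + J.
acetic acid balance: 824.77 + 0.623·J = 0.369·(3738 + J)
(0.623 − 0.369)·J = 0.369×3738 − 824.77 = 554.55
J = 554.55 / 0.254 = 2183.3 g/s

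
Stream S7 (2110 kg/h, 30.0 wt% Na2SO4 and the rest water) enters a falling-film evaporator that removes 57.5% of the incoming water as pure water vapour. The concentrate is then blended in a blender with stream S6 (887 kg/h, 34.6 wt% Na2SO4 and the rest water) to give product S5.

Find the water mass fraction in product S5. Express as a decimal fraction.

Vapour removed = 0.575×0.700×2110 = 849.27 kg/h; concentrate = 1260.7 kg/h.
water reaching the mixer = 627.73 (from concentrate) + 887×0.654 = 1207.8 kg/h.
Product flow = 1260.7 + 887 = 2147.7 kg/h; water fraction = 0.562.

0.562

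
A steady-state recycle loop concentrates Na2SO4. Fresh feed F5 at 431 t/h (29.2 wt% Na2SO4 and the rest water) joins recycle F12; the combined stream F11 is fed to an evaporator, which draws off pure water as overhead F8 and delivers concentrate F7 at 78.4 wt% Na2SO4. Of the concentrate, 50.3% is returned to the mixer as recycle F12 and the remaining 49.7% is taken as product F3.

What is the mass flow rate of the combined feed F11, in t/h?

Overall Na2SO4 balance (none leaves overhead): Na2SO4 in fresh feed = Na2SO4 in product, i.e. 431×0.292 = (1−0.503)·F7·0.784.
F7 = 125.85/(0.784×0.497) = 322.99 t/h.
Recycle F12 = 0.503×322.99 = 162.46 t/h.
Combined feed F11 = 431 + 162.46 = 593.46 t/h.

593.5 t/h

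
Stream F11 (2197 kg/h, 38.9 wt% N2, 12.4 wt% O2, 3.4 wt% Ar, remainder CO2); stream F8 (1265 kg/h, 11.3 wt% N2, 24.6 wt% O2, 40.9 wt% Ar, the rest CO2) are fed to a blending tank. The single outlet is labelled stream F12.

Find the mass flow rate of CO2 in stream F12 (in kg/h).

1289 kg/h

CO2 out = CO2 in = 2197×0.453 + 1265×0.232 = 1288.7 kg/h.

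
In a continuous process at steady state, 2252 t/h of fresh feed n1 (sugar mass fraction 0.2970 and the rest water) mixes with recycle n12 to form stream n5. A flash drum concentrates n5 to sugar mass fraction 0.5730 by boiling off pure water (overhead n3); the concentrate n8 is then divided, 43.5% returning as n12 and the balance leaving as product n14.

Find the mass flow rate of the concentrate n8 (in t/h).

2066 t/h

Overall sugar balance (none leaves overhead): sugar in fresh feed = sugar in product, i.e. 2252×0.297 = (1−0.435)·n8·0.573.
n8 = 668.84/(0.573×0.565) = 2066 t/h.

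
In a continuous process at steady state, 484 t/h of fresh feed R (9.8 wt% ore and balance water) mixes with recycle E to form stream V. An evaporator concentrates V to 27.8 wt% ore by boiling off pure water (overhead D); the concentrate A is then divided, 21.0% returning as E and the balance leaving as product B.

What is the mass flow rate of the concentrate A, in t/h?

216 t/h

Overall ore balance (none leaves overhead): ore in fresh feed = ore in product, i.e. 484×0.098 = (1−0.210)·A·0.278.
A = 47.432/(0.278×0.790) = 215.97 t/h.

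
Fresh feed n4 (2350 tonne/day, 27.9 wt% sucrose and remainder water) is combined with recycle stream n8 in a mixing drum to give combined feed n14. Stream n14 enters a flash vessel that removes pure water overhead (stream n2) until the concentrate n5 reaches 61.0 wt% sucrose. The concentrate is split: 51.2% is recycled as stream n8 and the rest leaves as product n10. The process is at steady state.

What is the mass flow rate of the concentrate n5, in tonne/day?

Overall sucrose balance (none leaves overhead): sucrose in fresh feed = sucrose in product, i.e. 2350×0.279 = (1−0.512)·n5·0.610.
n5 = 655.65/(0.610×0.488) = 2202.5 tonne/day.

2203 tonne/day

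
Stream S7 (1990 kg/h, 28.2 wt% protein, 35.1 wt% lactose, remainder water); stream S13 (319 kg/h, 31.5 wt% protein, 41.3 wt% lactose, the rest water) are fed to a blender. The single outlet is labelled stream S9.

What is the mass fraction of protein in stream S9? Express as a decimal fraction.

0.287

Total flow out = 1990 + 319 = 2309 kg/h.
protein in = 1990×0.282 + 319×0.315 = 661.66 kg/h.
protein mass fraction in S9 = 661.66/2309 = 0.287.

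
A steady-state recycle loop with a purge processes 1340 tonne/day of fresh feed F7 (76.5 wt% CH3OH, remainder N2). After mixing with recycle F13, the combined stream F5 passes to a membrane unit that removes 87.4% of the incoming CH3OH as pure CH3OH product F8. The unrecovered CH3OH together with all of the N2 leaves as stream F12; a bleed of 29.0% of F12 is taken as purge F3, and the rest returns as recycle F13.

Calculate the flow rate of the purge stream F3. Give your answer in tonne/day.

356 tonne/day

N2 enters only via F7 and leaves only via the purge: 1340×0.235 = 0.290×(N2 in F12), and the membrane unit passes all N2, so N2 in F5 = N2 in F12 = 1085.9 tonne/day.
CH3OH in F5: m_A = 1340×0.765 + (1−0.290)·(1−0.874)·m_A, so m_A = 1025.1/0.9105 = 1125.8 tonne/day.
F12 = (1−0.874)×1125.8 + 1085.9 = 1227.7 tonne/day.
Purge F3 = 0.290×1227.7 = 356.04 tonne/day.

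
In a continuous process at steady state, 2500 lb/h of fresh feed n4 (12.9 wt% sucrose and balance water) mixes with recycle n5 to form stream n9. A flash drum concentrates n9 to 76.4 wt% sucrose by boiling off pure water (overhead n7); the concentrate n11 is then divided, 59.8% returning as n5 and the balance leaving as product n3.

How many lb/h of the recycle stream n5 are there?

Overall sucrose balance (none leaves overhead): sucrose in fresh feed = sucrose in product, i.e. 2500×0.129 = (1−0.598)·n11·0.764.
n11 = 322.5/(0.764×0.402) = 1050.1 lb/h.
Recycle n5 = 0.598×1050.1 = 627.93 lb/h.

627.9 lb/h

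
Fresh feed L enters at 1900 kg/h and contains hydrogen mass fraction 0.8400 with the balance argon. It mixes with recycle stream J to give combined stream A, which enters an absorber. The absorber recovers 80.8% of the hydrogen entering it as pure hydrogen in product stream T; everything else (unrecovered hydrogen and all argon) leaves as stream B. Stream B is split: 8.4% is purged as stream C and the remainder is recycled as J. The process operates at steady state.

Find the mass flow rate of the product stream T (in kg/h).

1565 kg/h

hydrogen in A: m_A = 1900×0.840 + (1−0.084)·(1−0.808)·m_A, so m_A = 1596/0.8241 = 1936.6 kg/h.
Product T = 0.808×1936.6 = 1564.8 kg/h.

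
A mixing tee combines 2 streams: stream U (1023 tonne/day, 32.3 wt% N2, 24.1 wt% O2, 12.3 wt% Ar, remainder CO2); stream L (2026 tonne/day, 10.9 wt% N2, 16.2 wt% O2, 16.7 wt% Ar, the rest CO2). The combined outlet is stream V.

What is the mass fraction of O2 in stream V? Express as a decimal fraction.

Total flow out = 1023 + 2026 = 3049 tonne/day.
O2 in = 1023×0.241 + 2026×0.162 = 574.75 tonne/day.
O2 mass fraction in V = 574.75/3049 = 0.189.

0.189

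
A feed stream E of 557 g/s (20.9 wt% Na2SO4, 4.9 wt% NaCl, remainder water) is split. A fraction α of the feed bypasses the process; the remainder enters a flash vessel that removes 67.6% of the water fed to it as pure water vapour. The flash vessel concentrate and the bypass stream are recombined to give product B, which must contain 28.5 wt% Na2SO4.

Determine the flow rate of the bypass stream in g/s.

All 557×0.209 = 116.41 g/s of Na2SO4 reaches B, so B = 116.41/0.285 = 408.47 g/s and vapour = 148.53 g/s.
The evaporator receives (1−α)·557 of feed at 0.742 water and removes 0.676 of that water:
0.676×0.742×(1−α)×557 = 148.53
(1−α) = 148.53/279.39 = 0.5316;  α = 0.4684.
Bypass flow = 0.4684×557 = 260.88 g/s.

260.9 g/s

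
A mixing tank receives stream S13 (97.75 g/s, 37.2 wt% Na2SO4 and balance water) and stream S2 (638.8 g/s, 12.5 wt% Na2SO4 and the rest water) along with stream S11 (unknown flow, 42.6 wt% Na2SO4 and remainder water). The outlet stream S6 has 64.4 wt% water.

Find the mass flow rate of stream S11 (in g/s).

2086 g/s

Let S11 be the unknown flow. Total out = 736.55 + S11.
water balance: 620.34 + 0.574·S11 = 0.644·(736.55 + S11)
(0.574 − 0.644)·S11 = 0.644×736.55 − 620.34 = -146
S11 = -146 / -0.070 = 2085.7 g/s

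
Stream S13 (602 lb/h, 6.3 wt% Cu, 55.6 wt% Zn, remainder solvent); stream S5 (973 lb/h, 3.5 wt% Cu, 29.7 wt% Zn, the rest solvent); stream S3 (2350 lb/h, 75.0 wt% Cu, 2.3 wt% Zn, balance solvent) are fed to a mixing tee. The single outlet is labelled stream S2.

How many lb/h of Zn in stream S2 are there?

677.7 lb/h

Zn out = Zn in = 602×0.556 + 973×0.297 + 2350×0.023 = 677.74 lb/h.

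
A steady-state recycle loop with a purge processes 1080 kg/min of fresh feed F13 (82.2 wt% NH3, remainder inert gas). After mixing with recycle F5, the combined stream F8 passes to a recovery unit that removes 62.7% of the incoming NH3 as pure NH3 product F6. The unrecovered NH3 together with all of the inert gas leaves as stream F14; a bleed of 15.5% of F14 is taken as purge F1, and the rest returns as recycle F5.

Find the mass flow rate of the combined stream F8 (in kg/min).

inert gas enters only via F13 and leaves only via the purge: 1080×0.178 = 0.155×(inert gas in F14), and the recovery unit passes all inert gas, so inert gas in F8 = inert gas in F14 = 1240.3 kg/min.
NH3 in F8: m_A = 1080×0.822 + (1−0.155)·(1−0.627)·m_A, so m_A = 887.76/0.6848 = 1296.4 kg/min.
F8 = 1296.4 + 1240.3 = 2536.6 kg/min.

2537 kg/min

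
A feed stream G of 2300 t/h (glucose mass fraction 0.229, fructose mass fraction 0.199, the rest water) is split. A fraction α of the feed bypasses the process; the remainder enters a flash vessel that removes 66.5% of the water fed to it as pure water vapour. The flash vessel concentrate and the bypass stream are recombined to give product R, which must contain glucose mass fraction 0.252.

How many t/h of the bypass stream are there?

All 2300×0.229 = 526.7 t/h of glucose reaches R, so R = 526.7/0.252 = 2090.1 t/h and vapour = 209.92 t/h.
The evaporator receives (1−α)·2300 of feed at 0.572 water and removes 0.665 of that water:
0.665×0.572×(1−α)×2300 = 209.92
(1−α) = 209.92/874.87 = 0.2399;  α = 0.7601.
Bypass flow = 0.7601×2300 = 1748.1 t/h.

1748 t/h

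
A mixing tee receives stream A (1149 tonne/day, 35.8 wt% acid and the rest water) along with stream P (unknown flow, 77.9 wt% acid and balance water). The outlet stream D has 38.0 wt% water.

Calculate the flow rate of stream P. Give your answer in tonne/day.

Let P be the unknown flow. Total out = 1149 + P.
water balance: 737.66 + 0.221·P = 0.380·(1149 + P)
(0.221 − 0.380)·P = 0.380×1149 − 737.66 = -301.04
P = -301.04 / -0.159 = 1893.3 tonne/day

1893 tonne/day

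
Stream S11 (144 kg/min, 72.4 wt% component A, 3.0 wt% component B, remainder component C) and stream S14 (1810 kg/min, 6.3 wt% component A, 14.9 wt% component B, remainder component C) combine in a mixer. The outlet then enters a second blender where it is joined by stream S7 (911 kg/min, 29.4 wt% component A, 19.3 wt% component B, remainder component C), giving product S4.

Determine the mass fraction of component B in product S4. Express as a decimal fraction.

Overall, product flow = 2865 kg/min.
component B in = 144×0.030 + 1810×0.149 + 911×0.193 = 449.83 kg/min.
component B fraction in S4 = 0.157.

0.157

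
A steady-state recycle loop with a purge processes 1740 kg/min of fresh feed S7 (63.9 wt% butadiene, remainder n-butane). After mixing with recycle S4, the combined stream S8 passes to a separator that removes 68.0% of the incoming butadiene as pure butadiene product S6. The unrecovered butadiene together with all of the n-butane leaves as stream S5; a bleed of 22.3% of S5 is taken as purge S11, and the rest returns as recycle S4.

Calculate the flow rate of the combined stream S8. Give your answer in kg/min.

n-butane enters only via S7 and leaves only via the purge: 1740×0.361 = 0.223×(n-butane in S5), and the separator passes all n-butane, so n-butane in S8 = n-butane in S5 = 2816.8 kg/min.
butadiene in S8: m_A = 1740×0.639 + (1−0.223)·(1−0.680)·m_A, so m_A = 1111.9/0.7514 = 1479.8 kg/min.
S8 = 1479.8 + 2816.8 = 4296.6 kg/min.

4297 kg/min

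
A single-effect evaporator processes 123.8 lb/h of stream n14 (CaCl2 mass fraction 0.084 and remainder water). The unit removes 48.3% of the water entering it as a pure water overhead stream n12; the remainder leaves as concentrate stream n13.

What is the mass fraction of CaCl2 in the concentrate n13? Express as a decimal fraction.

0.151

CaCl2 is not removed: 123.8×0.084 = 10.399 lb/h of CaCl2 enters n13.
water entering = 123.8×0.916 = 113.4 lb/h; overhead removed = 0.483×113.4 = 54.773 lb/h.
Concentrate = 123.8 − 54.773 = 69.027 lb/h.
Mass fraction = 10.399/69.027 = 0.151.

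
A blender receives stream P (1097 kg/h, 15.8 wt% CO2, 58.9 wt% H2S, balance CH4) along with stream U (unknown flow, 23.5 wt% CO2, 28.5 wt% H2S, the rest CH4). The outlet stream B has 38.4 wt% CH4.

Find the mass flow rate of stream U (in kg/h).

1497 kg/h

Let U be the unknown flow. Total out = 1097 + U.
CH4 balance: 277.54 + 0.480·U = 0.384·(1097 + U)
(0.480 − 0.384)·U = 0.384×1097 − 277.54 = 143.71
U = 143.71 / 0.096 = 1496.9 kg/h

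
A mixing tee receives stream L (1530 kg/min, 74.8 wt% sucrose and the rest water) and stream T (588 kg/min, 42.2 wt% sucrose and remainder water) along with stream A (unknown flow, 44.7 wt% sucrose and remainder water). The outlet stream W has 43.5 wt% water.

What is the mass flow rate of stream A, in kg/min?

Let A be the unknown flow. Total out = 2118 + A.
water balance: 725.42 + 0.553·A = 0.435·(2118 + A)
(0.553 − 0.435)·A = 0.435×2118 − 725.42 = 195.91
A = 195.91 / 0.118 = 1660.2 kg/min

1660 kg/min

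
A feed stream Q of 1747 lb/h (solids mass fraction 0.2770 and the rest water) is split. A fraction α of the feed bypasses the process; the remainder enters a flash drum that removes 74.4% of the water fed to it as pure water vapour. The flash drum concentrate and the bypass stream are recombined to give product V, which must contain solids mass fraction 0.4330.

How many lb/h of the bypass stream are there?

576.9 lb/h

All 1747×0.277 = 483.92 lb/h of solids reaches V, so V = 483.92/0.433 = 1117.6 lb/h and vapour = 629.4 lb/h.
The evaporator receives (1−α)·1747 of feed at 0.723 water and removes 0.744 of that water:
0.744×0.723×(1−α)×1747 = 629.4
(1−α) = 629.4/939.73 = 0.6698;  α = 0.3302.
Bypass flow = 0.3302×1747 = 576.91 lb/h.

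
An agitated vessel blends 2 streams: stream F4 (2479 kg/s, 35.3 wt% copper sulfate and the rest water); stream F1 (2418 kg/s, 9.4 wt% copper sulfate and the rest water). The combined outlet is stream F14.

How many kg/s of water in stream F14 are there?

3795 kg/s

water out = water in = 2479×0.647 + 2418×0.906 = 3794.6 kg/s.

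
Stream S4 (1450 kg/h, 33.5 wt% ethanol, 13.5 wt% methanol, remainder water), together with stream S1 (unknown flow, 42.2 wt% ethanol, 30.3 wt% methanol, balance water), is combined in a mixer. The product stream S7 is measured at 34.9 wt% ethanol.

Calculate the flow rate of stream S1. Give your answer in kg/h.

278.1 kg/h

Let S1 be the unknown flow. Total out = 1450 + S1.
ethanol balance: 485.75 + 0.422·S1 = 0.349·(1450 + S1)
(0.422 − 0.349)·S1 = 0.349×1450 − 485.75 = 20.3
S1 = 20.3 / 0.073 = 278.08 kg/h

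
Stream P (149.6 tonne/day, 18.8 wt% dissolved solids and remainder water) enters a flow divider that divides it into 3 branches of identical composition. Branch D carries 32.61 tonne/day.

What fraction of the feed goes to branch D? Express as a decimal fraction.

0.218

Fraction to D = 32.61/149.6 = 0.2180.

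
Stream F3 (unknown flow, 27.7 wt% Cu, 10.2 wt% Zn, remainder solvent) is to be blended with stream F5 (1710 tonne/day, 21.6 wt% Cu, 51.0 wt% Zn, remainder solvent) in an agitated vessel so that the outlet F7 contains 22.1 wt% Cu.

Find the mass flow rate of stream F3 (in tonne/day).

152.7 tonne/day

Let F3 be the unknown flow. Total out = 1710 + F3.
Cu balance: 369.36 + 0.277·F3 = 0.221·(1710 + F3)
(0.277 − 0.221)·F3 = 0.221×1710 − 369.36 = 8.55
F3 = 8.55 / 0.056 = 152.68 tonne/day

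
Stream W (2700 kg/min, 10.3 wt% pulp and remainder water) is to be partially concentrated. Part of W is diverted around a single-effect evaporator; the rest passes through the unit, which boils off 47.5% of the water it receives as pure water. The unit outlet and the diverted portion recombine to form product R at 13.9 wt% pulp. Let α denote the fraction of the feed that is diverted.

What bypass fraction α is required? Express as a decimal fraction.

0.392

All 2700×0.103 = 278.1 kg/min of pulp reaches R, so R = 278.1/0.139 = 2000.7 kg/min and vapour = 699.28 kg/min.
The evaporator receives (1−α)·2700 of feed at 0.897 water and removes 0.475 of that water:
0.475×0.897×(1−α)×2700 = 699.28
(1−α) = 699.28/1150.4 = 0.6079;  α = 0.3921.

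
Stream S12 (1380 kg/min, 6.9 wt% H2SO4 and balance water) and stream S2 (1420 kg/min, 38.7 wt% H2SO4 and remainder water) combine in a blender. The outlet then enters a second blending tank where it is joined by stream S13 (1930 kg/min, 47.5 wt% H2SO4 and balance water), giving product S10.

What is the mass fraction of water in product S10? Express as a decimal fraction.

Overall, product flow = 4730 kg/min.
water in = 1380×0.931 + 1420×0.613 + 1930×0.525 = 3168.5 kg/min.
water fraction in S10 = 0.670.

0.670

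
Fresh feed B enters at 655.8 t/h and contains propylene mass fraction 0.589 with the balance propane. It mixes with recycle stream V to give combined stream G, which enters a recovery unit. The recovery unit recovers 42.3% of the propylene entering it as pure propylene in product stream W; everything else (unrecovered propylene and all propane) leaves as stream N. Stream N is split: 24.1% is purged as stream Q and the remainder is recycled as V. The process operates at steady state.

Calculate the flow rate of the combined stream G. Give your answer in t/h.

1806 t/h

propane enters only via B and leaves only via the purge: 655.8×0.411 = 0.241×(propane in N), and the recovery unit passes all propane, so propane in G = propane in N = 1118.4 t/h.
propylene in G: m_A = 655.8×0.589 + (1−0.241)·(1−0.423)·m_A, so m_A = 386.27/0.5621 = 687.24 t/h.
G = 687.24 + 1118.4 = 1805.6 t/h.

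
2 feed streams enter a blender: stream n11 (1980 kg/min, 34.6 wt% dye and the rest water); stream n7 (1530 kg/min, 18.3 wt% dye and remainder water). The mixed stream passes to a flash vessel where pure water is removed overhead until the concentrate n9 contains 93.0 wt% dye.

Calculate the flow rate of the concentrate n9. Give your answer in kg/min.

1038 kg/min

dye entering = 1980×0.346 + 1530×0.183 = 965.07 kg/min.
All dye reports to n9, so n9 = 965.07/0.930 = 1037.7 kg/min.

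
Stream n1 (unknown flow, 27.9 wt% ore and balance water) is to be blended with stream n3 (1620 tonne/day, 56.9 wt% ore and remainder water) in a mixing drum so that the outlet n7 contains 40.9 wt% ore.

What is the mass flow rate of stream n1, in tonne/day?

Let n1 be the unknown flow. Total out = 1620 + n1.
ore balance: 921.78 + 0.279·n1 = 0.409·(1620 + n1)
(0.279 − 0.409)·n1 = 0.409×1620 − 921.78 = -259.2
n1 = -259.2 / -0.130 = 1993.8 tonne/day

1994 tonne/day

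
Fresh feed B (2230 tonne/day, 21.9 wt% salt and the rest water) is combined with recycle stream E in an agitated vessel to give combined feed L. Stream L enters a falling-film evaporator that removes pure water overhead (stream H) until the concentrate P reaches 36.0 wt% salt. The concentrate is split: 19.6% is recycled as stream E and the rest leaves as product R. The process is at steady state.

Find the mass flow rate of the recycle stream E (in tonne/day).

Overall salt balance (none leaves overhead): salt in fresh feed = salt in product, i.e. 2230×0.219 = (1−0.196)·P·0.360.
P = 488.37/(0.360×0.804) = 1687.3 tonne/day.
Recycle E = 0.196×1687.3 = 330.71 tonne/day.

330.7 tonne/day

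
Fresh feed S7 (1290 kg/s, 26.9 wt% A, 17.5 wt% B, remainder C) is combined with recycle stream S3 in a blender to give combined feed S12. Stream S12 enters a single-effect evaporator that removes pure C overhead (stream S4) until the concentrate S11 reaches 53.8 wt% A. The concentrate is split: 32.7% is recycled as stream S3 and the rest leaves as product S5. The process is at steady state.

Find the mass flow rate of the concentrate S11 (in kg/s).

958.4 kg/s

Overall A balance (none leaves overhead): A in fresh feed = A in product, i.e. 1290×0.269 = (1−0.327)·S11·0.538.
S11 = 347.01/(0.538×0.673) = 958.4 kg/s.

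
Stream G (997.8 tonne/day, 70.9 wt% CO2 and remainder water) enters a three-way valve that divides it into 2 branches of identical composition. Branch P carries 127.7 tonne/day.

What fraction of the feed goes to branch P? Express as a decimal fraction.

Fraction to P = 127.7/997.8 = 0.1280.

0.128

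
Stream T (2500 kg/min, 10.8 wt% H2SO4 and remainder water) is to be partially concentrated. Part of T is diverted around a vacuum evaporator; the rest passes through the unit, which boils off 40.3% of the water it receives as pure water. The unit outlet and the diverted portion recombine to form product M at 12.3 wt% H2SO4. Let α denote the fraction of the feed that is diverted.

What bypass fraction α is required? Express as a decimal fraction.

All 2500×0.108 = 270 kg/min of H2SO4 reaches M, so M = 270/0.123 = 2195.1 kg/min and vapour = 304.88 kg/min.
The evaporator receives (1−α)·2500 of feed at 0.892 water and removes 0.403 of that water:
0.403×0.892×(1−α)×2500 = 304.88
(1−α) = 304.88/898.69 = 0.3392;  α = 0.6608.

0.661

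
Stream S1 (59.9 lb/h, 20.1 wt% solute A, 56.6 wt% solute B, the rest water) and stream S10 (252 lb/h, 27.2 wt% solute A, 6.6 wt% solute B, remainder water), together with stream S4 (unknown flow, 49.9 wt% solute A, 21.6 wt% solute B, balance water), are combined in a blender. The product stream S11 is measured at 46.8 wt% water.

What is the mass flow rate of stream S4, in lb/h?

190.2 lb/h

Let S4 be the unknown flow. Total out = 311.9 + S4.
water balance: 180.78 + 0.285·S4 = 0.468·(311.9 + S4)
(0.285 − 0.468)·S4 = 0.468×311.9 − 180.78 = -34.812
S4 = -34.812 / -0.183 = 190.23 lb/h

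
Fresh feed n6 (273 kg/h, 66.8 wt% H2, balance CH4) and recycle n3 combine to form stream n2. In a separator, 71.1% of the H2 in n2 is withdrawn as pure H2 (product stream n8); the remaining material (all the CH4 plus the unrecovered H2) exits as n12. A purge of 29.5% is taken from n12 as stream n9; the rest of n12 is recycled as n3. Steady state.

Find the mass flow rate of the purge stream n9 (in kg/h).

110.2 kg/h

CH4 enters only via n6 and leaves only via the purge: 273×0.332 = 0.295×(CH4 in n12), and the separator passes all CH4, so CH4 in n2 = CH4 in n12 = 307.24 kg/h.
H2 in n2: m_A = 273×0.668 + (1−0.295)·(1−0.711)·m_A, so m_A = 182.36/0.7963 = 229.03 kg/h.
n12 = (1−0.711)×229.03 + 307.24 = 373.43 kg/h.
Purge n9 = 0.295×373.43 = 110.16 kg/h.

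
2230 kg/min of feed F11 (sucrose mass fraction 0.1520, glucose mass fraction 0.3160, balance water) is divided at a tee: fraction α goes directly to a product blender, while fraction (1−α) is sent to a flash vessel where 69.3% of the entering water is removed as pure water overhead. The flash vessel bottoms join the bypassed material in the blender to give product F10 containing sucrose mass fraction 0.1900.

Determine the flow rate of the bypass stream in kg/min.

1020 kg/min

All 2230×0.152 = 338.96 kg/min of sucrose reaches F10, so F10 = 338.96/0.190 = 1784 kg/min and vapour = 446 kg/min.
The evaporator receives (1−α)·2230 of feed at 0.532 water and removes 0.693 of that water:
0.693×0.532×(1−α)×2230 = 446
(1−α) = 446/822.15 = 0.5425;  α = 0.4575.
Bypass flow = 0.4575×2230 = 1020.3 kg/min.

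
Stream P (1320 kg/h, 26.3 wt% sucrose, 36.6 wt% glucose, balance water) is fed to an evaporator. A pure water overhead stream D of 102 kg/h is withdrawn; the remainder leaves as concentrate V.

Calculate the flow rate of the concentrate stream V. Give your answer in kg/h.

Concentrate = 1320 − 102 = 1218 kg/h.

1218 kg/h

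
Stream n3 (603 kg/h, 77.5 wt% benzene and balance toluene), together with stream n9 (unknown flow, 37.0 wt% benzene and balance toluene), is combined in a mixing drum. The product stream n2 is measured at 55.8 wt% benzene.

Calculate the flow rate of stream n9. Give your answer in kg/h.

696 kg/h

Let n9 be the unknown flow. Total out = 603 + n9.
benzene balance: 467.32 + 0.370·n9 = 0.558·(603 + n9)
(0.370 − 0.558)·n9 = 0.558×603 − 467.32 = -130.85
n9 = -130.85 / -0.188 = 696.02 kg/h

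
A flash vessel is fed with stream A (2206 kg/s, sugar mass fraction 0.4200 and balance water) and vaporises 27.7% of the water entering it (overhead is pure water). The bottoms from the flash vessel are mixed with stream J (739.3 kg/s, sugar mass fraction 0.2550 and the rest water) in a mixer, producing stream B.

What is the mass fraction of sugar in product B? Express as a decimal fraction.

0.4304

Vapour removed = 0.277×0.580×2206 = 354.42 kg/s; concentrate = 1851.6 kg/s.
sugar reaching the mixer = 926.52 (from concentrate) + 739.3×0.255 = 1115 kg/s.
Product flow = 1851.6 + 739.3 = 2590.9 kg/s; sugar fraction = 0.4304.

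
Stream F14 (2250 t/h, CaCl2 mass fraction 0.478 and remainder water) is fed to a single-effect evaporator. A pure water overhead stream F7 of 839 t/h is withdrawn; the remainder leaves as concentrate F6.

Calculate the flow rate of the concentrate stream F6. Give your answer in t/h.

1411 t/h

Concentrate = 2250 − 839 = 1411 t/h.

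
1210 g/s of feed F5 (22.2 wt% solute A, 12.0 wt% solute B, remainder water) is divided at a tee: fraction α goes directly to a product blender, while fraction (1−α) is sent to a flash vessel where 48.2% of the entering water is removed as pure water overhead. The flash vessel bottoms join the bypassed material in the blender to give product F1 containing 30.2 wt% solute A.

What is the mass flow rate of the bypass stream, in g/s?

199.4 g/s

All 1210×0.222 = 268.62 g/s of solute A reaches F1, so F1 = 268.62/0.302 = 889.47 g/s and vapour = 320.53 g/s.
The evaporator receives (1−α)·1210 of feed at 0.658 water and removes 0.482 of that water:
0.482×0.658×(1−α)×1210 = 320.53
(1−α) = 320.53/383.76 = 0.8352;  α = 0.1648.
Bypass flow = 0.1648×1210 = 199.36 g/s.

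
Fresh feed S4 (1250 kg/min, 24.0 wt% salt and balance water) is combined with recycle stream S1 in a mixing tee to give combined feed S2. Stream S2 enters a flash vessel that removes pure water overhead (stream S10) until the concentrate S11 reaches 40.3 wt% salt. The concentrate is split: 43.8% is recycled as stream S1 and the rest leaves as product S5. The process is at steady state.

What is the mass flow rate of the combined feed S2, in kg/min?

Overall salt balance (none leaves overhead): salt in fresh feed = salt in product, i.e. 1250×0.240 = (1−0.438)·S11·0.403.
S11 = 300/(0.403×0.562) = 1324.6 kg/min.
Recycle S1 = 0.438×1324.6 = 580.17 kg/min.
Combined feed S2 = 1250 + 580.17 = 1830.2 kg/min.

1830 kg/min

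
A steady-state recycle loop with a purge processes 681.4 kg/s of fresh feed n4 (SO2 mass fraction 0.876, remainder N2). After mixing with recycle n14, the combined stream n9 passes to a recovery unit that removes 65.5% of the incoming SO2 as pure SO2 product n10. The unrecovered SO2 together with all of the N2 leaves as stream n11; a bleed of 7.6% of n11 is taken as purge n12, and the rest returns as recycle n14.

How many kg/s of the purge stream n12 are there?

107.5 kg/s

N2 enters only via n4 and leaves only via the purge: 681.4×0.124 = 0.076×(N2 in n11), and the recovery unit passes all N2, so N2 in n9 = N2 in n11 = 1111.8 kg/s.
SO2 in n9: m_A = 681.4×0.876 + (1−0.076)·(1−0.655)·m_A, so m_A = 596.91/0.6812 = 876.23 kg/s.
n11 = (1−0.655)×876.23 + 1111.8 = 1414.1 kg/s.
Purge n12 = 0.076×1414.1 = 107.47 kg/s.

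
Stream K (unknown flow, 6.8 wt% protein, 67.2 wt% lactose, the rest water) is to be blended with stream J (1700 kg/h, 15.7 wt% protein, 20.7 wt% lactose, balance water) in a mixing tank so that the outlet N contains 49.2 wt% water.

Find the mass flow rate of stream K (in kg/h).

1055 kg/h

Let K be the unknown flow. Total out = 1700 + K.
water balance: 1081.2 + 0.260·K = 0.492·(1700 + K)
(0.260 − 0.492)·K = 0.492×1700 − 1081.2 = -244.8
K = -244.8 / -0.232 = 1055.2 kg/h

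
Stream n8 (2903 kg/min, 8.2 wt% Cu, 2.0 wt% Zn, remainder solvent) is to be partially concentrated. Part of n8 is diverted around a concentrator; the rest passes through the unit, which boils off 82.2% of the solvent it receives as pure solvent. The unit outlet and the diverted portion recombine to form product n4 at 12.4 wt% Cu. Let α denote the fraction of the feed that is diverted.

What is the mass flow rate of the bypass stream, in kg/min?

All 2903×0.082 = 238.05 kg/min of Cu reaches n4, so n4 = 238.05/0.124 = 1919.7 kg/min and vapour = 983.27 kg/min.
The evaporator receives (1−α)·2903 of feed at 0.898 solvent and removes 0.822 of that solvent:
0.822×0.898×(1−α)×2903 = 983.27
(1−α) = 983.27/2142.9 = 0.4589;  α = 0.5411.
Bypass flow = 0.5411×2903 = 1570.9 kg/min.

1571 kg/min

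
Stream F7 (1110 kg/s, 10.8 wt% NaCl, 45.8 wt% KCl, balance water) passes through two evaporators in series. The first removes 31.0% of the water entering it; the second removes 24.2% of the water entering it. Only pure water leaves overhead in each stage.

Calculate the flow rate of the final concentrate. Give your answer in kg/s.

water in feed = 1110×0.434 = 481.74 kg/s.
After stage 1: water left = (1−0.310)×481.74 = 332.4; stream total = 960.66 kg/s.
After stage 2: water left = (1−0.242)×332.4 = 251.96; final concentrate = 880.22 kg/s.

880.2 kg/s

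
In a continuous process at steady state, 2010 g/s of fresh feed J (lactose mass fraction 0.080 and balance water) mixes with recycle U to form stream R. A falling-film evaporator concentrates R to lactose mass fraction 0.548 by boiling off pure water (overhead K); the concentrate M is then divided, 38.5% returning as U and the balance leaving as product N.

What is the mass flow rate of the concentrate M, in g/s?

Overall lactose balance (none leaves overhead): lactose in fresh feed = lactose in product, i.e. 2010×0.080 = (1−0.385)·M·0.548.
M = 160.8/(0.548×0.615) = 477.12 g/s.

477.1 g/s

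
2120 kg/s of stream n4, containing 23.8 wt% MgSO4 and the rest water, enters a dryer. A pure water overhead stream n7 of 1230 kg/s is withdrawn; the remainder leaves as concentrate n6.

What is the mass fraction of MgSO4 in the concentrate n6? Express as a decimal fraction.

0.5669

MgSO4 is not removed: 2120×0.238 = 504.56 kg/s of MgSO4 enters n6.
Concentrate = 2120 − 1230 = 890 kg/s.
Mass fraction = 504.56/890 = 0.5669.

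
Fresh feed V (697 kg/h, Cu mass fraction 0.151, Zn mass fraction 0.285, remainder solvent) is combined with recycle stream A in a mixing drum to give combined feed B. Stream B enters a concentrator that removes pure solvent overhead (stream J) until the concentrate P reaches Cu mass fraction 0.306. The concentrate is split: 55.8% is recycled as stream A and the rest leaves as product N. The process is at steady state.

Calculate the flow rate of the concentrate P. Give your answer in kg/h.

Overall Cu balance (none leaves overhead): Cu in fresh feed = Cu in product, i.e. 697×0.151 = (1−0.558)·P·0.306.
P = 105.25/(0.306×0.442) = 778.15 kg/h.

778.2 kg/h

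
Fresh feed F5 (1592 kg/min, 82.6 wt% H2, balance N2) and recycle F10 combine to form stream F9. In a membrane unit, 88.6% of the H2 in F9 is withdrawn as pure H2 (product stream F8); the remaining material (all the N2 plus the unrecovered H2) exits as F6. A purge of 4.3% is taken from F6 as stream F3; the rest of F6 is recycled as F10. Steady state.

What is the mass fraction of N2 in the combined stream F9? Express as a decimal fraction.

N2 enters only via F5 and leaves only via the purge: 1592×0.174 = 0.043×(N2 in F6), and the membrane unit passes all N2, so N2 in F9 = N2 in F6 = 6442 kg/min.
H2 in F9: m_A = 1592×0.826 + (1−0.043)·(1−0.886)·m_A, so m_A = 1315/0.8909 = 1476 kg/min.
F9 = 1476 + 6442 = 7918.1 kg/min.
N2 fraction in F9 = 6442/7918.1 = 0.814.

0.814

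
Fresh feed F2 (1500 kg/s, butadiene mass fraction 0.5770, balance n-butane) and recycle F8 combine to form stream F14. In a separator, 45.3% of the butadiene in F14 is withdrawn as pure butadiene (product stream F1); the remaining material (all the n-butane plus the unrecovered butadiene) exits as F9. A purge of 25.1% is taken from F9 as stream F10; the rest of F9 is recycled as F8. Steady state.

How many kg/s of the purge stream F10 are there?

n-butane enters only via F2 and leaves only via the purge: 1500×0.423 = 0.251×(n-butane in F9), and the separator passes all n-butane, so n-butane in F14 = n-butane in F9 = 2527.9 kg/s.
butadiene in F14: m_A = 1500×0.577 + (1−0.251)·(1−0.453)·m_A, so m_A = 865.5/0.5903 = 1466.2 kg/s.
F9 = (1−0.453)×1466.2 + 2527.9 = 3329.9 kg/s.
Purge F10 = 0.251×3329.9 = 835.81 kg/s.

835.8 kg/s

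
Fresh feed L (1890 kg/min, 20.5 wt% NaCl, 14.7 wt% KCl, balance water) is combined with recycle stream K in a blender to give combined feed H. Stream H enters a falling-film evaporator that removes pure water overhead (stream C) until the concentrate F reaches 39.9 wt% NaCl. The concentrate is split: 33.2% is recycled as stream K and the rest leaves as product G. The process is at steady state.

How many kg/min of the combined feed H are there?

Overall NaCl balance (none leaves overhead): NaCl in fresh feed = NaCl in product, i.e. 1890×0.205 = (1−0.332)·F·0.399.
F = 387.45/(0.399×0.668) = 1453.7 kg/min.
Recycle K = 0.332×1453.7 = 482.62 kg/min.
Combined feed H = 1890 + 482.62 = 2372.6 kg/min.

2373 kg/min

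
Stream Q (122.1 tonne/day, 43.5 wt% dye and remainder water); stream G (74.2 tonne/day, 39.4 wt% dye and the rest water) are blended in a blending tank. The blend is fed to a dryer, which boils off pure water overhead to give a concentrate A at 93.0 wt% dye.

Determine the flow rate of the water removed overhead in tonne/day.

dye entering = 122.1×0.435 + 74.2×0.394 = 82.348 tonne/day.
All dye reports to A, so A = 82.348/0.930 = 88.547 tonne/day.
Total feed = 196.3 tonne/day; overhead = 196.3 − 88.547 = 107.75 tonne/day.

107.8 tonne/day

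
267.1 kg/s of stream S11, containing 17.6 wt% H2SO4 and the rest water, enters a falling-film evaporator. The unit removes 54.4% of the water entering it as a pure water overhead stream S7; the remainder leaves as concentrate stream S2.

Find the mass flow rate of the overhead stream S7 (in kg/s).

water entering = 267.1×0.824 = 220.09 kg/s; overhead removed = 0.544×220.09 = 119.73 kg/s.

119.7 kg/s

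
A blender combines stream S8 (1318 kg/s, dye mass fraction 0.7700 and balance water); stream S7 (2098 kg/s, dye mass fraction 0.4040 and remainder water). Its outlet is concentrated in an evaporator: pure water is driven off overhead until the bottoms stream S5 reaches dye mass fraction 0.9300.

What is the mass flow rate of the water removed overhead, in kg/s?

1413 kg/s

dye entering = 1318×0.770 + 2098×0.404 = 1862.5 kg/s.
All dye reports to S5, so S5 = 1862.5/0.930 = 2002.6 kg/s.
Total feed = 3416 kg/s; overhead = 3416 − 2002.6 = 1413.4 kg/s.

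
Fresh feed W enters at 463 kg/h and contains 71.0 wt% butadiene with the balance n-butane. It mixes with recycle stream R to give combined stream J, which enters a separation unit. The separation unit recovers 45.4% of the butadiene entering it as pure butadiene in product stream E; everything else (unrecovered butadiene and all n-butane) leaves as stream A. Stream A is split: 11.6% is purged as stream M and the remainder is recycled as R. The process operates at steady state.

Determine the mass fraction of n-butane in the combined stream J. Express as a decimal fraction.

n-butane enters only via W and leaves only via the purge: 463×0.290 = 0.116×(n-butane in A), and the separation unit passes all n-butane, so n-butane in J = n-butane in A = 1157.5 kg/h.
butadiene in J: m_A = 463×0.710 + (1−0.116)·(1−0.454)·m_A, so m_A = 328.73/0.5173 = 635.43 kg/h.
J = 635.43 + 1157.5 = 1792.9 kg/h.
n-butane fraction in J = 1157.5/1792.9 = 0.646.

0.646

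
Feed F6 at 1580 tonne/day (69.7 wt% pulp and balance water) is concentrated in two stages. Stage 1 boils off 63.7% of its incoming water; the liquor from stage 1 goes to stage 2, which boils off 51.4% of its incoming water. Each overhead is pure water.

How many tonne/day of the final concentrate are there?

1186 tonne/day

water in feed = 1580×0.303 = 478.74 tonne/day.
After stage 1: water left = (1−0.637)×478.74 = 173.78; stream total = 1275 tonne/day.
After stage 2: water left = (1−0.514)×173.78 = 84.458; final concentrate = 1185.7 tonne/day.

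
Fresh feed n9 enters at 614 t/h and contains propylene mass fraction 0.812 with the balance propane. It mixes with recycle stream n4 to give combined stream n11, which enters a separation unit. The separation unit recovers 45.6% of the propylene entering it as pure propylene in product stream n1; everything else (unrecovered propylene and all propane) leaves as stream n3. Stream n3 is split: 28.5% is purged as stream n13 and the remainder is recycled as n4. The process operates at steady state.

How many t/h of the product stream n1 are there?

propylene in n11: m_A = 614×0.812 + (1−0.285)·(1−0.456)·m_A, so m_A = 498.57/0.6110 = 815.93 t/h.
Product n1 = 0.456×815.93 = 372.07 t/h.

372.1 t/h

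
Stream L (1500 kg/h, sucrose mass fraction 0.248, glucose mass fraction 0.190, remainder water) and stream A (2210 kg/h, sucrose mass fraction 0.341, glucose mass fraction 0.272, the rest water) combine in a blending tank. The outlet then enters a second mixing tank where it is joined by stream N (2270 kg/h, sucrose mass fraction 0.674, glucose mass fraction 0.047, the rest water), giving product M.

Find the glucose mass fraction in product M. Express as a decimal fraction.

Overall, product flow = 5980 kg/h.
glucose in = 1500×0.190 + 2210×0.272 + 2270×0.047 = 992.81 kg/h.
glucose fraction in M = 0.166.

0.166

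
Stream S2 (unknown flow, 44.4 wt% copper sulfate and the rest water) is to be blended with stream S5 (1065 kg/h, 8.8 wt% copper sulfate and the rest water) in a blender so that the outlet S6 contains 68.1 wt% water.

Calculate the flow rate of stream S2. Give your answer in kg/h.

1968 kg/h

Let S2 be the unknown flow. Total out = 1065 + S2.
water balance: 971.28 + 0.556·S2 = 0.681·(1065 + S2)
(0.556 − 0.681)·S2 = 0.681×1065 − 971.28 = -246.01
S2 = -246.01 / -0.125 = 1968.1 kg/h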